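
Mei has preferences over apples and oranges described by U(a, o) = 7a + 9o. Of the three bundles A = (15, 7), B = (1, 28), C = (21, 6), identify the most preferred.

Evaluate utility at each bundle:
U(A) = 168.
U(B) = 259.
U(C) = 201.
Highest utility is B, so B ≻ C ≻ A.

Bundle B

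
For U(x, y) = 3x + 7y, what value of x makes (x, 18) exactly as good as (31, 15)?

x = 24

U(31, 15) = 198.
Set U(x, 18) = 198 and solve.
3x + 7·18 = 198 ⇒ 3x = 72 ⇒ x = 24.
Check: U(24, 18) = 198.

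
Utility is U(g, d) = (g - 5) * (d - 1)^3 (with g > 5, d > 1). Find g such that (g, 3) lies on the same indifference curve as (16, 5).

U(16, 5) = 704.
Set U(g, 3) = 704 and solve.
With d = 3: (3 − 1)^3 = 8, so (g − 5) = 704/8 = 88.
So g = 5 + 88 = 93.
Check: U(93, 3) = 704.

g = 93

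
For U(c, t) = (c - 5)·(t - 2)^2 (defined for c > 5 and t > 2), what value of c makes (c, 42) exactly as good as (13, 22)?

c = 7

U(13, 22) = 3200.
Set U(c, 42) = 3200 and solve.
With t = 42: (42 − 2)^2 = 1600, so (c − 5) = 3200/1600 = 2.
So c = 5 + 2 = 7.
Check: U(7, 42) = 3200.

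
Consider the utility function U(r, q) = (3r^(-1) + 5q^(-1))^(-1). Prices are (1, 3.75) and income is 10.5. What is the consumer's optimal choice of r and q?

For CES with ρ = -1, MRS = (3/5)·(q/r)^2.
Tangency: set MRS = p_r/p_q = 1/3.75 = 4/15.
So (q/r)^2 = 4/9; taking the square root, q/r = 2/3, i.e. q = (2/3)·r.
Substitute into the budget 1·r + 3.75·q = 10.5: 3.5·r = 10.5, so r* = 3 and q* = (2/3)·3 = 2.

r* = 3, q* = 2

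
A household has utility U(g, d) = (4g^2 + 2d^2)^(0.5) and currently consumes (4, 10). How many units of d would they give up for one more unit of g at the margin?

For CES with ρ = 2, MRS = (4/2)·(d/g)^(-1).
At (4, 10): MRS = 0.8.
The indifference curve has slope −0.8 at this bundle.

MRS = 0.8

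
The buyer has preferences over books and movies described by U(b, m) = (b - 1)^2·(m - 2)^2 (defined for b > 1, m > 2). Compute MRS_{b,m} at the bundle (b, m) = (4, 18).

MU_b = 2·(b−1)·(m−2)^2, MU_m = 2·(b−1)^2·(m−2).
MRS = (m−2)/(b−1).
At (4, 18): MRS = 16/3.
That is, one extra unit of b is worth 16/3 units of m at the margin.

MRS = 16/3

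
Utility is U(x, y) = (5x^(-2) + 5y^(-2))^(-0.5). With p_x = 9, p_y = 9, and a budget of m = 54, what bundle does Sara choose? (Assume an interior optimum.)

x* = 3, y* = 3

For CES with ρ = -2, MRS = (y/x)^3.
Tangency: set MRS = p_x/p_y = 9/9 = 1.
So (y/x)^3 = 1; taking the cube root, y/x = 1, i.e. y = x.
Substitute into the budget 9·x + 9·y = 54: 18·x = 54, so x* = 3 and y* = 3.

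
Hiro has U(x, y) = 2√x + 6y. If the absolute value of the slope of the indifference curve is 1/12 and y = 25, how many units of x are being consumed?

MU_x = 2/(2√x), MU_y = 6.
MRS = 2/(2√x) ÷ 6.
MRS depends only on x: (1/6)/√x = 1/12 ⇒ √x = (1/6)/(1/12) = 2 ⇒ x = 4.

x = 4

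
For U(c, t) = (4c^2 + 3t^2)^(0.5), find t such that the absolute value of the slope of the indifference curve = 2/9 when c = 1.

For CES with ρ = 2, MRS = (4/3)·(t/c)^(-1).
Setting (4/3)·(t/1)^(-1) = 2/9 gives (t/1)^(-1) = 1/6, so t/1 = 6 and t = 6.

t = 6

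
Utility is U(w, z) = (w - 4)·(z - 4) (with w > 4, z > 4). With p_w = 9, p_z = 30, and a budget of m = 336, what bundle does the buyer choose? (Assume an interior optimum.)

MU_w = (z−4), MU_z = (w−4).
MRS = (z−4)/(w−4).
Tangency: set MRS = p_w/p_z = 9/30 = 0.3.
So (z − 4)/(w − 4) = 0.3, i.e. (z − 4) = 0.3·(w − 4).
Rewrite the budget in excess-of-subsistence terms: 9·(w − 4) + 30·(z − 4) = 336 − 9·4 − 30·4 = 180.
Substituting, 18·(w − 4) = 180, so w − 4 = 10 and w* = 14.
Then z − 4 = 0.3·10 = 3, so z* = 7.

w* = 14, z* = 7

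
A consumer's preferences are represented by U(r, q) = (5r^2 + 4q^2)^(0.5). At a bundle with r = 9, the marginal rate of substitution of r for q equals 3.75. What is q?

q = 3

For CES with ρ = 2, MRS = (5/4)·(q/r)^(-1).
Setting (5/4)·(q/9)^(-1) = 3.75 gives (q/9)^(-1) = 3, so q/9 = 1/3 and q = 3.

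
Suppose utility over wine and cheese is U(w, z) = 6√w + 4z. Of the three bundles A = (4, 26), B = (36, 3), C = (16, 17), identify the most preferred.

Bundle A

Evaluate utility at each bundle:
U(A) = 116.000.
U(B) = 48.000.
U(C) = 92.000.
Highest utility is A, so A ≻ C ≻ B.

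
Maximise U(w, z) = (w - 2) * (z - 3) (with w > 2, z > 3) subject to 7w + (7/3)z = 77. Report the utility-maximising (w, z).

w* = 6, z* = 15

MU_w = (z−3), MU_z = (w−2).
MRS = (z−3)/(w−2).
Tangency: set MRS = p_w/p_z = 7/(7/3) = 3.
So (z − 3)/(w − 2) = 3, i.e. (z − 3) = 3·(w − 2).
Rewrite the budget in excess-of-subsistence terms: 7·(w − 2) + (7/3)·(z − 3) = 77 − 7·2 − (7/3)·3 = 56.
Substituting, 14·(w − 2) = 56, so w − 2 = 4 and w* = 6.
Then z − 3 = 3·4 = 12, so z* = 15.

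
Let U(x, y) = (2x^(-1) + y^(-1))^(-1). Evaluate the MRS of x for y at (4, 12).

For CES with ρ = -1, MRS = (2/1)·(y/x)^2.
At (4, 12): MRS = 18.
The indifference curve has slope −18 at this bundle.

MRS = 18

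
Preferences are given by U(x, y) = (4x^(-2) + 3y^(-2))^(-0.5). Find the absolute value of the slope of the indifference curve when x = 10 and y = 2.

MRS = 4/375

For CES with ρ = -2, MRS = (4/3)·(y/x)^3.
At (10, 2): MRS = 4/375.
The indifference curve has slope −4/375 at this bundle.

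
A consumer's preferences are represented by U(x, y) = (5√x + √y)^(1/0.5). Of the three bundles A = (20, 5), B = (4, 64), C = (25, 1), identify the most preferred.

Bundle C

Evaluate utility at each bundle:
U(A) = 605.000.
U(B) = 324.000.
U(C) = 676.000.
Highest utility is C, so C ≻ A ≻ B.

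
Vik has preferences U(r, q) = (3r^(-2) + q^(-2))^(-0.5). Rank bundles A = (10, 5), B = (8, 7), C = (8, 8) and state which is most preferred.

Bundle C

Evaluate utility at each bundle:
U(A) = 3.780.
U(B) = 3.855.
U(C) = 4.000.
Highest utility is C, so C ≻ B ≻ A.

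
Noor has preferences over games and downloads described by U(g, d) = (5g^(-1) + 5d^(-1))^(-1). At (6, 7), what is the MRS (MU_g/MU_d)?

MRS = 49/36

For CES with ρ = -1, MRS = (d/g)^2.
At (6, 7): MRS = 49/36.
So at (6, 7) the consumer would give up 49/36 units of d for one more unit of g.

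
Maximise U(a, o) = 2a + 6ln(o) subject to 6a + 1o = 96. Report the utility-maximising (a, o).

MU_a = 2, MU_o = 6/o.
MRS = 2 ÷ (6/o).
Tangency: set MRS = p_a/p_o = 6/1 = 6.
MRS depends only on o: (1/3)·o = 6 ⇒ o* = 6/(1/3) = 18.
From the budget, 6·a = 96 − 1·18 = 78, so a* = 13.

a* = 13, o* = 18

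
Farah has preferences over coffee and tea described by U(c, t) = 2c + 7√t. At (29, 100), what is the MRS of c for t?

MRS = 40/7

MU_c = 2, MU_t = 7/(2√t).
MRS = 2 ÷ (7/(2√t)).
At (29, 100): MRS = 40/7.
The indifference curve has slope −40/7 at this bundle.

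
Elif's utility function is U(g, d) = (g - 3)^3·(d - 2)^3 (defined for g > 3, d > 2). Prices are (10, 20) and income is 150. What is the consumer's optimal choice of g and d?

MU_g = 3·(g−3)^2·(d−2)^3, MU_d = 3·(g−3)^3·(d−2)^2.
MRS = (d−2)/(g−3).
Tangency: set MRS = p_g/p_d = 10/20 = 0.5.
So (d − 2)/(g − 3) = 0.5, i.e. (d − 2) = 0.5·(g − 3).
Rewrite the budget in excess-of-subsistence terms: 10·(g − 3) + 20·(d − 2) = 150 − 10·3 − 20·2 = 80.
Substituting, 20·(g − 3) = 80, so g − 3 = 4 and g* = 7.
Then d − 2 = 0.5·4 = 2, so d* = 4.

g* = 7, d* = 4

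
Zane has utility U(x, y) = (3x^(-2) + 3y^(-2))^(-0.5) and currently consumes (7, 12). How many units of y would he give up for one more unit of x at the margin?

MRS = 1728/343

For CES with ρ = -2, MRS = (y/x)^3.
At (7, 12): MRS = 1728/343.
That is, one extra unit of x is worth 1728/343 units of y at the margin.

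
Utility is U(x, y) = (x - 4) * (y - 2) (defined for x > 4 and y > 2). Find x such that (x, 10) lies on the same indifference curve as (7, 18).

x = 10

U(7, 18) = 48.
Set U(x, 10) = 48 and solve.
With y = 10: (10 − 2) = 8, so (x − 4) = 48/8 = 6.
So x = 4 + 6 = 10.
Check: U(10, 10) = 48.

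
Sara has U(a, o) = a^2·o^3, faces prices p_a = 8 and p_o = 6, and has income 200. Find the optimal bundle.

MU_a = 2·a·o^3 and MU_o = 3·a^2·o^2.
MRS = MU_a/MU_o = (2/3)·o/a.
Tangency: set MRS = p_a/p_o = 8/6 = 4/3.
So (2/3)·o/a = 4/3, i.e. o = 2·a.
Substitute into the budget 8·a + 6·o = 200: 20·a = 200, so a* = 10.
Then o* = 2·10 = 20.

a* = 10, o* = 20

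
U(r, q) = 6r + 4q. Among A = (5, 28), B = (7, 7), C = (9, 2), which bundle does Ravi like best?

Bundle A

Evaluate utility at each bundle:
U(A) = 142.
U(B) = 70.
U(C) = 62.
Highest utility is A, so A ≻ B ≻ C.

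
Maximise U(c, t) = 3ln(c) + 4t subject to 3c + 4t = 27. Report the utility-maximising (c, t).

MU_c = 3/c, MU_t = 4.
MRS = 3/c ÷ 4.
Tangency: set MRS = p_c/p_t = 3/4 = 0.75.
MRS depends only on c: 0.75/c = 0.75 ⇒ c* = 0.75/0.75 = 1.
From the budget, 4·t = 27 − 3·1 = 24, so t* = 6.

c* = 1, t* = 6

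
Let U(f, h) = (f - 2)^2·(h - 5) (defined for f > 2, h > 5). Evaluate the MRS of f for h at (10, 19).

MU_f = 2·(f−2)·(h−5), MU_h = (f−2)^2.
MRS = (2/1)·(h−5)/(f−2).
At (10, 19): MRS = 3.5.
That is, one extra unit of f is worth 3.5 units of h at the margin.

MRS = 3.5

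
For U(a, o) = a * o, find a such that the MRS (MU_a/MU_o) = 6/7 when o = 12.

a = 14

MU_a = o and MU_o = a.
MRS = MU_a/MU_o = o/a.
Substitute o = 12: MRS = 12/a. Setting 12/a = 6/7 gives a = 12/(6/7) = 14.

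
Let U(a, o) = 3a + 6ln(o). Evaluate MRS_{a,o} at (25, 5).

MU_a = 3, MU_o = 6/o.
MRS = 3 ÷ (6/o).
At (25, 5): MRS = 2.5.
That is, one extra unit of a is worth 2.5 units of o at the margin.

MRS = 2.5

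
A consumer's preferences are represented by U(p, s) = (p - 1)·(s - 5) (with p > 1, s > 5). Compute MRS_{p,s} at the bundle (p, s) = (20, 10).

MU_p = (s−5), MU_s = (p−1).
MRS = (s−5)/(p−1).
At (20, 10): MRS = 5/19.
That is, one extra unit of p is worth 5/19 units of s at the margin.

MRS = 5/19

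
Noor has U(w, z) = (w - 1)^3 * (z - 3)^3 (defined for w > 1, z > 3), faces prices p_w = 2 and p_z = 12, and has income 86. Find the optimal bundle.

MU_w = 3·(w−1)^2·(z−3)^3, MU_z = 3·(w−1)^3·(z−3)^2.
MRS = (z−3)/(w−1).
Tangency: set MRS = p_w/p_z = 2/12 = 1/6.
So (z − 3)/(w − 1) = 1/6, i.e. (z − 3) = (1/6)·(w − 1).
Rewrite the budget in excess-of-subsistence terms: 2·(w − 1) + 12·(z − 3) = 86 − 2·1 − 12·3 = 48.
Substituting, 4·(w − 1) = 48, so w − 1 = 12 and w* = 13.
Then z − 3 = (1/6)·12 = 2, so z* = 5.

w* = 13, z* = 5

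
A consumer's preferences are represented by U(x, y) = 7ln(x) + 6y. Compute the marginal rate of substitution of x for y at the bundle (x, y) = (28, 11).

MU_x = 7/x, MU_y = 6.
MRS = 7/x ÷ 6.
At (28, 11): MRS = 1/24.
That is, one extra unit of x is worth 1/24 units of y at the margin.

MRS = 1/24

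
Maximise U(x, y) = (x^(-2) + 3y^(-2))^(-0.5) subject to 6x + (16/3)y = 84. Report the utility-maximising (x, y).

For CES with ρ = -2, MRS = (1/3)·(y/x)^3.
Tangency: set MRS = p_x/p_y = 6/(16/3) = 1.125.
So (y/x)^3 = 3.375; taking the cube root, y/x = 1.5, i.e. y = 1.5·x.
Substitute into the budget 6·x + (16/3)·y = 84: 14·x = 84, so x* = 6 and y* = 1.5·6 = 9.

x* = 6, y* = 9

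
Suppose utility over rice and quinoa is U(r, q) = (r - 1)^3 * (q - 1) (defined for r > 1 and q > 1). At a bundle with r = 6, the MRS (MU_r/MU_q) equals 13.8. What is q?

MU_r = 3·(r−1)^2·(q−1), MU_q = (r−1)^3.
MRS = (3/1)·(q−1)/(r−1).
Substitute r = 6: MRS = (q − 1)/(5/3). Setting this equal to 13.8 gives q − 1 = 13.8·(5/3) = 23, so q = 24.

q = 24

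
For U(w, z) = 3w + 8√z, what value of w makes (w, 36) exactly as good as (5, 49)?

U(5, 49) = 71.
Set U(w, 36) = 71 and solve.
With z = 36: √36 = 6, so 3w = 71 − 8·6 = 23 and w = 23/3.
Check: U(23/3, 36) = 71.

w = 23/3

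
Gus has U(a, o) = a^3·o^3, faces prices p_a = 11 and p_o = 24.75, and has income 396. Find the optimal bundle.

a* = 18, o* = 8

MU_a = 3·a^2·o^3 and MU_o = 3·a^3·o^2.
MRS = MU_a/MU_o = o/a.
Tangency: set MRS = p_a/p_o = 11/24.75 = 4/9.
So o/a = 4/9, i.e. o = (4/9)·a.
Substitute into the budget 11·a + 24.75·o = 396: 22·a = 396, so a* = 18.
Then o* = (4/9)·18 = 8.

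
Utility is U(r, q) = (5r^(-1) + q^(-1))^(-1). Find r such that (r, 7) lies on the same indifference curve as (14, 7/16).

r = 2

U depends on (r, q) only through S = 5r^(-1) + q^(-1), so equal utility means equal S. At (14, 7/16): S = 37/14.
With q = 7: 7^(-1) = 1/7, so 5r^(-1) = 37/14 − 1/7 = 2.5, i.e. r^(-1) = 0.5.
Hence r = 1/0.5 = 2.
Check: U(2, 7) = 0.3784.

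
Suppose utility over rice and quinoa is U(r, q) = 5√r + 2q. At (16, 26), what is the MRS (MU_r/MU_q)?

MU_r = 5/(2√r), MU_q = 2.
MRS = 5/(2√r) ÷ 2.
At (16, 26): MRS = 5/16.
The indifference curve has slope −5/16 at this bundle.

MRS = 5/16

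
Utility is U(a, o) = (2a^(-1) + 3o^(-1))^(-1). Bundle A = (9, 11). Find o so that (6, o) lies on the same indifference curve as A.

o = 297/16

U depends on (a, o) only through S = 2a^(-1) + 3o^(-1), so equal utility means equal S. At (9, 11): S = 49/99.
With a = 6: 2·6^(-1) = 1/3, so 3o^(-1) = 49/99 − 1/3 = 16/99, i.e. o^(-1) = 16/297.
Hence o = 1/(16/297) = 297/16.
Check: U(6, 297/16) = 2.0204.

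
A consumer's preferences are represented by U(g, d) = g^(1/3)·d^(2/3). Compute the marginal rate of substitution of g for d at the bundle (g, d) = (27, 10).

MU_g = 1/3·g^(-2/3)·d^(2/3) and MU_d = 2/3·g^(1/3)·d^(-1/3).
MRS = MU_g/MU_d = (0.5)·d/g.
At (27, 10): MRS = 5/27.
That is, one extra unit of g is worth 5/27 units of d at the margin.

MRS = 5/27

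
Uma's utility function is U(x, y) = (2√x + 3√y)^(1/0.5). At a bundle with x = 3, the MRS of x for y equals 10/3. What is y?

y = 75

For CES with ρ = 0.5, MRS = (2/3)·√(y/x).
Setting (2/3)·√(y/3) = 10/3 gives √(y/3) = 5, so y/3 = 25 and y = 75.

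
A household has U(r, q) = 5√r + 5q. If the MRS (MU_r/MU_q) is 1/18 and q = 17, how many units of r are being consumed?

MU_r = 5/(2√r), MU_q = 5.
MRS = 5/(2√r) ÷ 5.
MRS depends only on r: 0.5/√r = 1/18 ⇒ √r = 0.5/(1/18) = 9 ⇒ r = 81.

r = 81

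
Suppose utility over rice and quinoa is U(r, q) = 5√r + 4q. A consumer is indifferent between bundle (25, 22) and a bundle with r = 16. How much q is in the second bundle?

q = 23.25

U(25, 22) = 113.
Set U(16, q) = 113 and solve.
With r = 16: √16 = 4, so 4q = 113 − 5·4 = 93 and q = 23.25.
Check: U(16, 23.25) = 113.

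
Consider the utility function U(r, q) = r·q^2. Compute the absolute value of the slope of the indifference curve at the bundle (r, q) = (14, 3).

MU_r = q^2 and MU_q = 2·r·q.
MRS = MU_r/MU_q = (1/2)·q/r.
At (14, 3): MRS = 3/28.
That is, one extra unit of r is worth 3/28 units of q at the margin.

MRS = 3/28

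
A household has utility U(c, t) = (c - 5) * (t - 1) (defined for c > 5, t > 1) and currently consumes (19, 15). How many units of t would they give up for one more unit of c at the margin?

MU_c = (t−1), MU_t = (c−5).
MRS = (t−1)/(c−5).
At (19, 15): MRS = 1.
That is, one extra unit of c is worth 1 units of t at the margin.

MRS = 1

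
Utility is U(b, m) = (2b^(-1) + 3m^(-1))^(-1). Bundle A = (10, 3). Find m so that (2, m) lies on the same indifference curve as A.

U depends on (b, m) only through S = 2b^(-1) + 3m^(-1), so equal utility means equal S. At (10, 3): S = 1.2.
With b = 2: 2·2^(-1) = 1, so 3m^(-1) = 1.2 − 1 = 0.2, i.e. m^(-1) = 1/15.
Hence m = 1/(1/15) = 15.
Check: U(2, 15) = 0.8333.

m = 15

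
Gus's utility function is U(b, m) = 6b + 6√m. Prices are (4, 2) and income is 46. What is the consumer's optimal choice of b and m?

b* = 11, m* = 1

MU_b = 6, MU_m = 6/(2√m).
MRS = 6 ÷ (6/(2√m)).
Tangency: set MRS = p_b/p_m = 4/2 = 2.
MRS depends only on m: 2·√m = 2 ⇒ √m = 2/2 = 1 ⇒ m* = 1.
From the budget, 4·b = 46 − 2·1 = 44, so b* = 11.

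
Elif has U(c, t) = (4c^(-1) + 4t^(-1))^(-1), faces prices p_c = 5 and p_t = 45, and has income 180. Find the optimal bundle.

For CES with ρ = -1, MRS = (t/c)^2.
Tangency: set MRS = p_c/p_t = 5/45 = 1/9.
So (t/c)^2 = 1/9; taking the square root, t/c = 1/3, i.e. t = (1/3)·c.
Substitute into the budget 5·c + 45·t = 180: 20·c = 180, so c* = 9 and t* = (1/3)·9 = 3.

c* = 9, t* = 3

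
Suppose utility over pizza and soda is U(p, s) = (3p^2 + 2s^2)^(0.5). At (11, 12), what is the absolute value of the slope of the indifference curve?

For CES with ρ = 2, MRS = (3/2)·(s/p)^(-1).
At (11, 12): MRS = 1.375.
That is, one extra unit of p is worth 1.375 units of s at the margin.

MRS = 1.375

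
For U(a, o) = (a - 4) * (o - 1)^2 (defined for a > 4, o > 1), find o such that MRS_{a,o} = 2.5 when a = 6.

o = 11

MU_a = (o−1)^2, MU_o = 2·(a−4)·(o−1).
MRS = (1/2)·(o−1)/(a−4).
Substitute a = 6: MRS = (o − 1)/4. Setting this equal to 2.5 gives o − 1 = 2.5·4 = 10, so o = 11.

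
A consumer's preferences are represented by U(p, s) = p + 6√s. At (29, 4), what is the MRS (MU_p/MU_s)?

MRS = 2/3

MU_p = 1, MU_s = 6/(2√s).
MRS = 1 ÷ (6/(2√s)).
At (29, 4): MRS = 2/3.
The indifference curve has slope −2/3 at this bundle.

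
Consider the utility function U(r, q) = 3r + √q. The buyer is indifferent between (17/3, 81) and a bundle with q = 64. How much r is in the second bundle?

r = 6

U(17/3, 81) = 26.
Set U(r, 64) = 26 and solve.
With q = 64: √64 = 8, so 3r = 26 − 8 = 18 and r = 6.
Check: U(6, 64) = 26.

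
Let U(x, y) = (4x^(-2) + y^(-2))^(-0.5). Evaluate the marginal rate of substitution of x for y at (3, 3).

MRS = 4

For CES with ρ = -2, MRS = (4/1)·(y/x)^3.
At (3, 3): MRS = 4.
That is, one extra unit of x is worth 4 units of y at the margin.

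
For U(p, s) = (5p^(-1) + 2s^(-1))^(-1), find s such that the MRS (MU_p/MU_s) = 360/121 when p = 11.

For CES with ρ = -1, MRS = (5/2)·(s/p)^2.
Setting (5/2)·(s/11)^2 = 360/121 gives (s/11)^2 = 144/121, so s/11 = 12/11 and s = 12.

s = 12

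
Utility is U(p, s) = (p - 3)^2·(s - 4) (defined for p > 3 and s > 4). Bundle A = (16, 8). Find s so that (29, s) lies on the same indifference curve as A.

s = 5

U(16, 8) = 676.
Set U(29, s) = 676 and solve.
With p = 29: (29 − 3)^2 = 676, so (s − 4) = 676/676 = 1.
So s = 4 + 1 = 5.
Check: U(29, 5) = 676.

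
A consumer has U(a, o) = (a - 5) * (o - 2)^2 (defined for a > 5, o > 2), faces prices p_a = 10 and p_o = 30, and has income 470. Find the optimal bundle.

MU_a = (o−2)^2, MU_o = 2·(a−5)·(o−2).
MRS = (1/2)·(o−2)/(a−5).
Tangency: set MRS = p_a/p_o = 10/30 = 1/3.
So (1/2)·(o − 2)/(a − 5) = 1/3, i.e. (o − 2) = (2/3)·(a − 5).
Rewrite the budget in excess-of-subsistence terms: 10·(a − 5) + 30·(o − 2) = 470 − 10·5 − 30·2 = 360.
Substituting, 30·(a − 5) = 360, so a − 5 = 12 and a* = 17.
Then o − 2 = (2/3)·12 = 8, so o* = 10.

a* = 17, o* = 10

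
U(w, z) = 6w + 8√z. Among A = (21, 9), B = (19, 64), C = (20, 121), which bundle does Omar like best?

Bundle C

Evaluate utility at each bundle:
U(A) = 150.000.
U(B) = 178.000.
U(C) = 208.000.
Highest utility is C, so C ≻ B ≻ A.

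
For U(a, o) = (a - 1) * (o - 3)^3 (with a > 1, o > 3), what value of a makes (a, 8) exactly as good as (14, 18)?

U(14, 18) = 43875.
Set U(a, 8) = 43875 and solve.
With o = 8: (8 − 3)^3 = 125, so (a − 1) = 43875/125 = 351.
So a = 1 + 351 = 352.
Check: U(352, 8) = 43875.

a = 352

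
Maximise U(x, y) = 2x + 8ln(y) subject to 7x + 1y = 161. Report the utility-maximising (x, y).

x* = 19, y* = 28

MU_x = 2, MU_y = 8/y.
MRS = 2 ÷ (8/y).
Tangency: set MRS = p_x/p_y = 7/1 = 7.
MRS depends only on y: 0.25·y = 7 ⇒ y* = 7/0.25 = 28.
From the budget, 7·x = 161 − 1·28 = 133, so x* = 19.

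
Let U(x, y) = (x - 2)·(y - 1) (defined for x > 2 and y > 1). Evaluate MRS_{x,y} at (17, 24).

MU_x = (y−1), MU_y = (x−2).
MRS = (y−1)/(x−2).
At (17, 24): MRS = 23/15.
The indifference curve has slope −23/15 at this bundle.

MRS = 23/15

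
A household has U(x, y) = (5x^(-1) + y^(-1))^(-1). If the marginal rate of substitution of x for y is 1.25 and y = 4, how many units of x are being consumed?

For CES with ρ = -1, MRS = (5/1)·(y/x)^2.
Setting (5/1)·(4/x)^2 = 1.25 gives (4/x)^2 = 0.25, so 4/x = 0.5 and x = 8.

x = 8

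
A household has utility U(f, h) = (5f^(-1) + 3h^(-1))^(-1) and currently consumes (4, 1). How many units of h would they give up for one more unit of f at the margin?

For CES with ρ = -1, MRS = (5/3)·(h/f)^2.
At (4, 1): MRS = 5/48.
The indifference curve has slope −5/48 at this bundle.

MRS = 5/48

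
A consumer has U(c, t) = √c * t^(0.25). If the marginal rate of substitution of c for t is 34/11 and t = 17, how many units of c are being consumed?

MU_c = 0.5·c^(-0.5)·t^(0.25) and MU_t = 0.25·√c·t^(-0.75).
MRS = MU_c/MU_t = (2)·t/c.
Substitute t = 17: MRS = 34/c. Setting 34/c = 34/11 gives c = 34/(34/11) = 11.

c = 11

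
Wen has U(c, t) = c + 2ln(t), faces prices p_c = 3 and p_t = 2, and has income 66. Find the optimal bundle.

MU_c = 1, MU_t = 2/t.
MRS = 1 ÷ (2/t).
Tangency: set MRS = p_c/p_t = 3/2 = 1.5.
MRS depends only on t: 0.5·t = 1.5 ⇒ t* = 1.5/0.5 = 3.
From the budget, 3·c = 66 − 2·3 = 60, so c* = 20.

c* = 20, t* = 3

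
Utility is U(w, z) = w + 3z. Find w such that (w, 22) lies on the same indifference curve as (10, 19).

w = 1

U(10, 19) = 67.
Set U(w, 22) = 67 and solve.
w + 3·22 = 67 ⇒ w = 1 ⇒ w = 1.
Check: U(1, 22) = 67.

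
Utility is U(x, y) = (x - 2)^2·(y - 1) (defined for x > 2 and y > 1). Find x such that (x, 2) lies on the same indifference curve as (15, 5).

x = 28

U(15, 5) = 676.
Set U(x, 2) = 676 and solve.
With y = 2: (2 − 1) = 1, so (x − 2)^2 = 676/1 = 676.
Taking the square root (with x > 2): x − 2 = 26, so x = 28.
Check: U(28, 2) = 676.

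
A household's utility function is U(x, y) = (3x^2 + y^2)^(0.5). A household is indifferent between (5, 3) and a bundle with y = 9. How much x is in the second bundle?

U depends on (x, y) only through S = 3x^2 + y^2, so equal utility means equal S. At (5, 3): S = 84.
With y = 9: 9^2 = 81, so 3x^2 = 84 − 81 = 3, i.e. x^2 = 1.
Hence x = √1 = 1.
Check: U(1, 9) = 9.1652.

x = 1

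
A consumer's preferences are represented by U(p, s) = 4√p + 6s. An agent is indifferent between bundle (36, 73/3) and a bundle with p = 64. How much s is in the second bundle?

U(36, 73/3) = 170.
Set U(64, s) = 170 and solve.
With p = 64: √64 = 8, so 6s = 170 − 4·8 = 138 and s = 23.
Check: U(64, 23) = 170.

s = 23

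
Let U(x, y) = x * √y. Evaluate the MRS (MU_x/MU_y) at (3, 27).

MU_x = √y and MU_y = 0.5·x·y^(-0.5).
MRS = MU_x/MU_y = (2)·y/x.
At (3, 27): MRS = 18.
The indifference curve has slope −18 at this bundle.

MRS = 18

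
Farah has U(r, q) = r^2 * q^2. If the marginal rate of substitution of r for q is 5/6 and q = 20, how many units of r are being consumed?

r = 24

MU_r = 2·r·q^2 and MU_q = 2·r^2·q.
MRS = MU_r/MU_q = q/r.
Substitute q = 20: MRS = 20/r. Setting 20/r = 5/6 gives r = 20/(5/6) = 24.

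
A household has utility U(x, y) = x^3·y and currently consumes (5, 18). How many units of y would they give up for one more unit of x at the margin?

MU_x = 3·x^2·y and MU_y = x^3.
MRS = MU_x/MU_y = (3/1)·y/x.
At (5, 18): MRS = 10.8.
The indifference curve has slope −10.8 at this bundle.

MRS = 10.8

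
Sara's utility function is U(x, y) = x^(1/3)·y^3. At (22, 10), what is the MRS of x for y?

MU_x = 1/3·x^(-2/3)·y^3 and MU_y = 3·x^(1/3)·y^2.
MRS = MU_x/MU_y = (1/9)·y/x.
At (22, 10): MRS = 5/99.
That is, one extra unit of x is worth 5/99 units of y at the margin.

MRS = 5/99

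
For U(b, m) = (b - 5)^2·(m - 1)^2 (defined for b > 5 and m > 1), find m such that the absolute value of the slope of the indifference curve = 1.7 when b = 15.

MU_b = 2·(b−5)·(m−1)^2, MU_m = 2·(b−5)^2·(m−1).
MRS = (m−1)/(b−5).
Substitute b = 15: MRS = (m − 1)/10. Setting this equal to 1.7 gives m − 1 = 1.7·10 = 17, so m = 18.

m = 18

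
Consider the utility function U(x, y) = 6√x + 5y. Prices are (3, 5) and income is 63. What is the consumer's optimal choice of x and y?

MU_x = 6/(2√x), MU_y = 5.
MRS = 6/(2√x) ÷ 5.
Tangency: set MRS = p_x/p_y = 3/5 = 0.6.
MRS depends only on x: 0.6/√x = 0.6 ⇒ √x = 0.6/0.6 = 1 ⇒ x* = 1.
From the budget, 5·y = 63 − 3·1 = 60, so y* = 12.

x* = 1, y* = 12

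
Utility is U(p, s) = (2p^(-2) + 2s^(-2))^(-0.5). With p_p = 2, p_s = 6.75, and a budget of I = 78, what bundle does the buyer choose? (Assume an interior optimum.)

For CES with ρ = -2, MRS = (s/p)^3.
Tangency: set MRS = p_p/p_s = 2/6.75 = 8/27.
So (s/p)^3 = 8/27; taking the cube root, s/p = 2/3, i.e. s = (2/3)·p.
Substitute into the budget 2·p + 6.75·s = 78: 6.5·p = 78, so p* = 12 and s* = (2/3)·12 = 8.

p* = 12, s* = 8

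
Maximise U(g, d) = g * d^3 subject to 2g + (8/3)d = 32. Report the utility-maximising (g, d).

g* = 4, d* = 9

MU_g = d^3 and MU_d = 3·g·d^2.
MRS = MU_g/MU_d = (1/3)·d/g.
Tangency: set MRS = p_g/p_d = 2/(8/3) = 0.75.
So (1/3)·d/g = 0.75, i.e. d = 2.25·g.
Substitute into the budget 2·g + (8/3)·d = 32: 8·g = 32, so g* = 4.
Then d* = 2.25·4 = 9.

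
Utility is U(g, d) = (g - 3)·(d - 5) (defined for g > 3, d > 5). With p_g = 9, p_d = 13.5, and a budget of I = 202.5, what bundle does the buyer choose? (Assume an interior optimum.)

g* = 9, d* = 9

MU_g = (d−5), MU_d = (g−3).
MRS = (d−5)/(g−3).
Tangency: set MRS = p_g/p_d = 9/13.5 = 2/3.
So (d − 5)/(g − 3) = 2/3, i.e. (d − 5) = (2/3)·(g − 3).
Rewrite the budget in excess-of-subsistence terms: 9·(g − 3) + 13.5·(d − 5) = 202.5 − 9·3 − 13.5·5 = 108.
Substituting, 18·(g − 3) = 108, so g − 3 = 6 and g* = 9.
Then d − 5 = (2/3)·6 = 4, so d* = 9.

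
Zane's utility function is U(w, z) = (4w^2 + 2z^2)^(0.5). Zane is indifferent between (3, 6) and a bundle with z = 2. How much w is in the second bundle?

w = 5

U depends on (w, z) only through S = 4w^2 + 2z^2, so equal utility means equal S. At (3, 6): S = 108.
With z = 2: 2·2^2 = 8, so 4w^2 = 108 − 8 = 100, i.e. w^2 = 25.
Hence w = √25 = 5.
Check: U(5, 2) = 10.3923.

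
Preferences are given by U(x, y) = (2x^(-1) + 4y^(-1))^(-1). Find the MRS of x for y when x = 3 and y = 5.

For CES with ρ = -1, MRS = (2/4)·(y/x)^2.
At (3, 5): MRS = 25/18.
That is, one extra unit of x is worth 25/18 units of y at the margin.

MRS = 25/18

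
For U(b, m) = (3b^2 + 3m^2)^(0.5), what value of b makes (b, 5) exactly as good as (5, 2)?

U depends on (b, m) only through S = 3b^2 + 3m^2, so equal utility means equal S. At (5, 2): S = 87.
With m = 5: 3·5^2 = 75, so 3b^2 = 87 − 75 = 12, i.e. b^2 = 4.
Hence b = √4 = 2.
Check: U(2, 5) = 9.3274.

b = 2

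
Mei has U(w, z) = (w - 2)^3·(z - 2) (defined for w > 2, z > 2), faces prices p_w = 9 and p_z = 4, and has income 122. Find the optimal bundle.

w* = 10, z* = 8

MU_w = 3·(w−2)^2·(z−2), MU_z = (w−2)^3.
MRS = (3/1)·(z−2)/(w−2).
Tangency: set MRS = p_w/p_z = 9/4 = 2.25.
So (3/1)·(z − 2)/(w − 2) = 2.25, i.e. (z − 2) = 0.75·(w − 2).
Rewrite the budget in excess-of-subsistence terms: 9·(w − 2) + 4·(z − 2) = 122 − 9·2 − 4·2 = 96.
Substituting, 12·(w − 2) = 96, so w − 2 = 8 and w* = 10.
Then z − 2 = 0.75·8 = 6, so z* = 8.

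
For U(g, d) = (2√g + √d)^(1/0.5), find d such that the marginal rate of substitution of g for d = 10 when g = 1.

For CES with ρ = 0.5, MRS = (2/1)·√(d/g).
Setting (2/1)·√(d/1) = 10 gives √(d/1) = 5, so d/1 = 25 and d = 25.

d = 25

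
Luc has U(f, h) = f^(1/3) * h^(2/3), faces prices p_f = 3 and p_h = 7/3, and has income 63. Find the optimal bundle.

f* = 7, h* = 18

MU_f = 1/3·f^(-2/3)·h^(2/3) and MU_h = 2/3·f^(1/3)·h^(-1/3).
MRS = MU_f/MU_h = (0.5)·h/f.
Tangency: set MRS = p_f/p_h = 3/(7/3) = 9/7.
So (0.5)·h/f = 9/7, i.e. h = (18/7)·f.
Substitute into the budget 3·f + (7/3)·h = 63: 9·f = 63, so f* = 7.
Then h* = (18/7)·7 = 18.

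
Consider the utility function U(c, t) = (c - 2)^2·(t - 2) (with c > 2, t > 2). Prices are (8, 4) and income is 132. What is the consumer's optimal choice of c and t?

MU_c = 2·(c−2)·(t−2), MU_t = (c−2)^2.
MRS = (2/1)·(t−2)/(c−2).
Tangency: set MRS = p_c/p_t = 8/4 = 2.
So (2/1)·(t − 2)/(c − 2) = 2, i.e. (t − 2) = (c − 2).
Rewrite the budget in excess-of-subsistence terms: 8·(c − 2) + 4·(t − 2) = 132 − 8·2 − 4·2 = 108.
Substituting, 12·(c − 2) = 108, so c − 2 = 9 and c* = 11.
Then t − 2 = 9, so t* = 11.

c* = 11, t* = 11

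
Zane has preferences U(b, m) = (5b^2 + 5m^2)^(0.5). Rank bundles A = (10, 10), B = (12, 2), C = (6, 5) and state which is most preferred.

Bundle A

Evaluate utility at each bundle:
U(A) = 31.623.
U(B) = 27.203.
U(C) = 17.464.
Highest utility is A, so A ≻ B ≻ C.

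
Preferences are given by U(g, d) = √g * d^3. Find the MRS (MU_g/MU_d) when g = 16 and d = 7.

MU_g = 0.5·g^(-0.5)·d^3 and MU_d = 3·√g·d^2.
MRS = MU_g/MU_d = (1/6)·d/g.
At (16, 7): MRS = 7/96.
That is, one extra unit of g is worth 7/96 units of d at the margin.

MRS = 7/96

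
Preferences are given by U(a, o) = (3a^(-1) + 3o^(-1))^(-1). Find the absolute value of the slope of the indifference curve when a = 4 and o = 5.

For CES with ρ = -1, MRS = (o/a)^2.
At (4, 5): MRS = 25/16.
The indifference curve has slope −25/16 at this bundle.

MRS = 25/16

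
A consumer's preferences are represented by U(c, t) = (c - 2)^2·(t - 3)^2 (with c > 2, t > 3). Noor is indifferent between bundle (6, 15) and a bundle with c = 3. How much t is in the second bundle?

U(6, 15) = 2304.
Set U(3, t) = 2304 and solve.
With c = 3: (3 − 2)^2 = 1, so (t − 3)^2 = 2304/1 = 2304.
Taking the square root (with t > 3): t − 3 = 48, so t = 51.
Check: U(3, 51) = 2304.

t = 51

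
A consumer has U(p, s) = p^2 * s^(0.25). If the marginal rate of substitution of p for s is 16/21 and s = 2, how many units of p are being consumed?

MU_p = 2·p·s^(0.25) and MU_s = 0.25·p^2·s^(-0.75).
MRS = MU_p/MU_s = (8)·s/p.
Substitute s = 2: MRS = 16/p. Setting 16/p = 16/21 gives p = 16/(16/21) = 21.

p = 21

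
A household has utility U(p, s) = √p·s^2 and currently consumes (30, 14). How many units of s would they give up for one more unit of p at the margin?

MU_p = 0.5·p^(-0.5)·s^2 and MU_s = 2·√p·s.
MRS = MU_p/MU_s = (0.25)·s/p.
At (30, 14): MRS = 7/60.
The indifference curve has slope −7/60 at this bundle.

MRS = 7/60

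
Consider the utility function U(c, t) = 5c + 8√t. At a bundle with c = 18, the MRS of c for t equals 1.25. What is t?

t = 1

MU_c = 5, MU_t = 8/(2√t).
MRS = 5 ÷ (8/(2√t)).
MRS depends only on t: 1.25·√t = 1.25 ⇒ √t = 1.25/1.25 = 1 ⇒ t = 1.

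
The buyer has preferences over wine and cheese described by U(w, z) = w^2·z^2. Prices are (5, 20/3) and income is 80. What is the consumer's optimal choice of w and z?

MU_w = 2·w·z^2 and MU_z = 2·w^2·z.
MRS = MU_w/MU_z = z/w.
Tangency: set MRS = p_w/p_z = 5/(20/3) = 0.75.
So z/w = 0.75, i.e. z = 0.75·w.
Substitute into the budget 5·w + (20/3)·z = 80: 10·w = 80, so w* = 8.
Then z* = 0.75·8 = 6.

w* = 8, z* = 6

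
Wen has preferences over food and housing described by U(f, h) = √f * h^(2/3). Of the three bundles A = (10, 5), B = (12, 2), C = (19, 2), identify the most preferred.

Evaluate utility at each bundle:
U(A) = 9.247.
U(B) = 5.499.
U(C) = 6.919.
Highest utility is A, so A ≻ C ≻ B.

Bundle A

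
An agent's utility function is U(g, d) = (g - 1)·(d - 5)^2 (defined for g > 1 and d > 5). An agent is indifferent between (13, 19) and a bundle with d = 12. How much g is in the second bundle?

g = 49

U(13, 19) = 2352.
Set U(g, 12) = 2352 and solve.
With d = 12: (12 − 5)^2 = 49, so (g − 1) = 2352/49 = 48.
So g = 1 + 48 = 49.
Check: U(49, 12) = 2352.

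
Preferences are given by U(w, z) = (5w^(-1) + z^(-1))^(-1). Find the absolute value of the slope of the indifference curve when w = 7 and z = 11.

MRS = 605/49

For CES with ρ = -1, MRS = (5/1)·(z/w)^2.
At (7, 11): MRS = 605/49.
So at (7, 11) the consumer would give up 605/49 units of z for one more unit of w.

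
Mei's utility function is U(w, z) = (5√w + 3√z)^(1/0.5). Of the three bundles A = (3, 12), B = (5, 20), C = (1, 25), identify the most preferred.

Evaluate utility at each bundle:
U(A) = 363.000.
U(B) = 605.000.
U(C) = 400.000.
Highest utility is B, so B ≻ C ≻ A.

Bundle B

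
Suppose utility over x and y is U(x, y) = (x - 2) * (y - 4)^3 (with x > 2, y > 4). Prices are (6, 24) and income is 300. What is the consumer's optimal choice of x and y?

x* = 10, y* = 10

MU_x = (y−4)^3, MU_y = 3·(x−2)·(y−4)^2.
MRS = (1/3)·(y−4)/(x−2).
Tangency: set MRS = p_x/p_y = 6/24 = 0.25.
So (1/3)·(y − 4)/(x − 2) = 0.25, i.e. (y − 4) = 0.75·(x − 2).
Rewrite the budget in excess-of-subsistence terms: 6·(x − 2) + 24·(y − 4) = 300 − 6·2 − 24·4 = 192.
Substituting, 24·(x − 2) = 192, so x − 2 = 8 and x* = 10.
Then y − 4 = 0.75·8 = 6, so y* = 10.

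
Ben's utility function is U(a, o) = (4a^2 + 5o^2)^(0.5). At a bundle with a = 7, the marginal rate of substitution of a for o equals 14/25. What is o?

For CES with ρ = 2, MRS = (4/5)·(o/a)^(-1).
Setting (4/5)·(o/7)^(-1) = 14/25 gives (o/7)^(-1) = 0.7, so o/7 = 10/7 and o = 10.

o = 10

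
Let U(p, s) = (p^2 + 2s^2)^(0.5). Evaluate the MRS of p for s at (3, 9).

MRS = 1/6

For CES with ρ = 2, MRS = (1/2)·(s/p)^(-1).
At (3, 9): MRS = 1/6.
So at (3, 9) the consumer would give up 1/6 units of s for one more unit of p.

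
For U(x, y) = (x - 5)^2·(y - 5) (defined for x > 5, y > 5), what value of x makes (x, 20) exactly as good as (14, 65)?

x = 23

U(14, 65) = 4860.
Set U(x, 20) = 4860 and solve.
With y = 20: (20 − 5) = 15, so (x − 5)^2 = 4860/15 = 324.
Taking the square root (with x > 5): x − 5 = 18, so x = 23.
Check: U(23, 20) = 4860.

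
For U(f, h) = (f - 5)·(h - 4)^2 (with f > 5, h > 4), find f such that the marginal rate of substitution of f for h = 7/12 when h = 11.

MU_f = (h−4)^2, MU_h = 2·(f−5)·(h−4).
MRS = (1/2)·(h−4)/(f−5).
Substitute h = 11: MRS = 3.5/(f − 5). Setting this equal to 7/12 gives f − 5 = 3.5/(7/12) = 6, so f = 11.

f = 11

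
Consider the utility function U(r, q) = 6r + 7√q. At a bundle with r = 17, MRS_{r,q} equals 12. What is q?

q = 49

MU_r = 6, MU_q = 7/(2√q).
MRS = 6 ÷ (7/(2√q)).
MRS depends only on q: (12/7)·√q = 12 ⇒ √q = 12/(12/7) = 7 ⇒ q = 49.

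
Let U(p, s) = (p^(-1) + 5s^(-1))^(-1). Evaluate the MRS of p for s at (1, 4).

MRS = 3.2

For CES with ρ = -1, MRS = (1/5)·(s/p)^2.
At (1, 4): MRS = 3.2.
The indifference curve has slope −3.2 at this bundle.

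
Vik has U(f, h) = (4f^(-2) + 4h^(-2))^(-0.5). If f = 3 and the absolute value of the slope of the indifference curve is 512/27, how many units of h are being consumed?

h = 8

For CES with ρ = -2, MRS = (h/f)^3.
Setting (h/3)^3 = 512/27 gives h/3 = 8/3 and h = 8.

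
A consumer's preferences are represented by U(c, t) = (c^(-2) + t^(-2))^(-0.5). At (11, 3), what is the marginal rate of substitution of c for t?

MRS = 27/1331

For CES with ρ = -2, MRS = (t/c)^3.
At (11, 3): MRS = 27/1331.
The indifference curve has slope −27/1331 at this bundle.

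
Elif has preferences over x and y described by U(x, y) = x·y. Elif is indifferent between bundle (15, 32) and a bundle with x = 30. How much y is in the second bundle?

y = 16

U(15, 32) = 480.
Set U(30, y) = 480 and solve.
With x = 30: y = 480/30 = 16.
Check: U(30, 16) = 480.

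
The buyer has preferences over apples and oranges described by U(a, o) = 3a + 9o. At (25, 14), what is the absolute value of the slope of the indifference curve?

MRS = 1/3

MU_a = 3, MU_o = 9, so MRS = 3/9 = 1/3 at every bundle.
At (25, 14): MRS = 1/3.
The indifference curve has slope −1/3 at this bundle.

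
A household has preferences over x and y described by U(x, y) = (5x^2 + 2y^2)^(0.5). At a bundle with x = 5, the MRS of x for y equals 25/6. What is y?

y = 3

For CES with ρ = 2, MRS = (5/2)·(y/x)^(-1).
Setting (5/2)·(y/5)^(-1) = 25/6 gives (y/5)^(-1) = 5/3, so y/5 = 0.6 and y = 3.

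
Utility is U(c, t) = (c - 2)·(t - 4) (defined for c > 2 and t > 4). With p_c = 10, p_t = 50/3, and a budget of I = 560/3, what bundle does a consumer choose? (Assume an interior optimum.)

MU_c = (t−4), MU_t = (c−2).
MRS = (t−4)/(c−2).
Tangency: set MRS = p_c/p_t = 10/(50/3) = 0.6.
So (t − 4)/(c − 2) = 0.6, i.e. (t − 4) = 0.6·(c − 2).
Rewrite the budget in excess-of-subsistence terms: 10·(c − 2) + (50/3)·(t − 4) = 560/3 − 10·2 − (50/3)·4 = 100.
Substituting, 20·(c − 2) = 100, so c − 2 = 5 and c* = 7.
Then t − 4 = 0.6·5 = 3, so t* = 7.

c* = 7, t* = 7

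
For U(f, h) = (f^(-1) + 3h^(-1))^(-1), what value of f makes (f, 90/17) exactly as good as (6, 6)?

f = 10

U depends on (f, h) only through S = f^(-1) + 3h^(-1), so equal utility means equal S. At (6, 6): S = 2/3.
With h = 90/17: 3·(90/17)^(-1) = 17/30, so f^(-1) = 2/3 − 17/30 = 0.1.
Hence f = 1/0.1 = 10.
Check: U(10, 90/17) = 1.5.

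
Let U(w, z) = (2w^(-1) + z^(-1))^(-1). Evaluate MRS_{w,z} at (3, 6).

MRS = 8

For CES with ρ = -1, MRS = (2/1)·(z/w)^2.
At (3, 6): MRS = 8.
The indifference curve has slope −8 at this bundle.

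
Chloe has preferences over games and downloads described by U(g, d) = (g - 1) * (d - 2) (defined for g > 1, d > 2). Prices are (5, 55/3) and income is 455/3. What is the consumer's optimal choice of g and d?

g* = 12, d* = 5

MU_g = (d−2), MU_d = (g−1).
MRS = (d−2)/(g−1).
Tangency: set MRS = p_g/p_d = 5/(55/3) = 3/11.
So (d − 2)/(g − 1) = 3/11, i.e. (d − 2) = (3/11)·(g − 1).
Rewrite the budget in excess-of-subsistence terms: 5·(g − 1) + (55/3)·(d − 2) = 455/3 − 5·1 − (55/3)·2 = 110.
Substituting, 10·(g − 1) = 110, so g − 1 = 11 and g* = 12.
Then d − 2 = (3/11)·11 = 3, so d* = 5.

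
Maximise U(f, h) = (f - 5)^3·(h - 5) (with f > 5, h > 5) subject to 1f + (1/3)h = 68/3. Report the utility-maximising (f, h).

MU_f = 3·(f−5)^2·(h−5), MU_h = (f−5)^3.
MRS = (3/1)·(h−5)/(f−5).
Tangency: set MRS = p_f/p_h = 1/(1/3) = 3.
So (3/1)·(h − 5)/(f − 5) = 3, i.e. (h − 5) = (f − 5).
Rewrite the budget in excess-of-subsistence terms: 1·(f − 5) + (1/3)·(h − 5) = 68/3 − 1·5 − (1/3)·5 = 16.
Substituting, (4/3)·(f − 5) = 16, so f − 5 = 12 and f* = 17.
Then h − 5 = 12, so h* = 17.

f* = 17, h* = 17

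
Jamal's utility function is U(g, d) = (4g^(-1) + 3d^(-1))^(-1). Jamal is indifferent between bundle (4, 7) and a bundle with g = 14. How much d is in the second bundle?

U depends on (g, d) only through S = 4g^(-1) + 3d^(-1), so equal utility means equal S. At (4, 7): S = 10/7.
With g = 14: 4·14^(-1) = 2/7, so 3d^(-1) = 10/7 − 2/7 = 8/7, i.e. d^(-1) = 8/21.
Hence d = 1/(8/21) = 2.625.
Check: U(14, 2.625) = 0.7.

d = 2.625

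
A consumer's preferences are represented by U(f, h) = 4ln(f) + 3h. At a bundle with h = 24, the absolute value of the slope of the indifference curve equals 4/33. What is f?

MU_f = 4/f, MU_h = 3.
MRS = 4/f ÷ 3.
MRS depends only on f: (4/3)/f = 4/33 ⇒ f = (4/3)/(4/33) = 11.

f = 11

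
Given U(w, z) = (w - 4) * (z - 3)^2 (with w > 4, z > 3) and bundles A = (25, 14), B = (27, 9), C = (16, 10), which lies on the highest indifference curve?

Bundle A

Evaluate utility at each bundle:
U(A) = 2541.
U(B) = 828.
U(C) = 588.
Highest utility is A, so A ≻ B ≻ C.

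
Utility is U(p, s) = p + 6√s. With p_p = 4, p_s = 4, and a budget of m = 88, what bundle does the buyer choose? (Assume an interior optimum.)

p* = 13, s* = 9

MU_p = 1, MU_s = 6/(2√s).
MRS = 1 ÷ (6/(2√s)).
Tangency: set MRS = p_p/p_s = 4/4 = 1.
MRS depends only on s: (1/3)·√s = 1 ⇒ √s = 1/(1/3) = 3 ⇒ s* = 9.
From the budget, 4·p = 88 − 4·9 = 52, so p* = 13.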